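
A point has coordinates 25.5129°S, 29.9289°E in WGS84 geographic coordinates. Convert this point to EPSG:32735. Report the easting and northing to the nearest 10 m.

Zone 35 central meridian λ₀ = 6×35 − 183 = 27°; Δλ = +2.9289°.
Transverse Mercator on WGS84 with k₀ = 0.9996 gives E = 794396.915 m, N = 7175014.753 m.

E 794400 m, N 7175010 m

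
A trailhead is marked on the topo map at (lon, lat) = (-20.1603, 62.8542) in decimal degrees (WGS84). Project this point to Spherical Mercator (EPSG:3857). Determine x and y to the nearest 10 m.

Web Mercator is spherical with R = a = 6378137 m.
x = R·λ = 6378137 × -0.351863613 = -2244234.330 m.
y = R·ln tan(π/4 + φ/2) = 6378137 × 1.421197029 = 9064589.358 m.

x -2244230 m, y 9064590 m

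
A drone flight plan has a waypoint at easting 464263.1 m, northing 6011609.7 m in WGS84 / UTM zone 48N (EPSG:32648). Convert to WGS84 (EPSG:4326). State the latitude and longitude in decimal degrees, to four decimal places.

Zone 48N: λ₀ = 105°, k₀ = 0.9996, false easting 500000 m.
Meridian distance M = (N − FN)/k₀ = 6014015.3 m.
Inverse transverse Mercator on WGS84 gives φ = 54.25119990°, λ = 104.45150071°.

lat 54.2512°, lon 104.4515°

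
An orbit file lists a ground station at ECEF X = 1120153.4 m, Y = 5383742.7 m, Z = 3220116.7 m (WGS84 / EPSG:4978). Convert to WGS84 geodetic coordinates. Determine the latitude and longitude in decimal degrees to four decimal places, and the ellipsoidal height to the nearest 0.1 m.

λ = atan2(Y, X) = 78.24659996°; p = √(X²+Y²) = 5499038.9 m.
Bowring's method on WGS84 (a = 6378137 m, b = 6356752.314 m) gives φ = 30.52039966°, h = -169.816 m.

lat 30.5204°, lon 78.2466°, h -169.8 m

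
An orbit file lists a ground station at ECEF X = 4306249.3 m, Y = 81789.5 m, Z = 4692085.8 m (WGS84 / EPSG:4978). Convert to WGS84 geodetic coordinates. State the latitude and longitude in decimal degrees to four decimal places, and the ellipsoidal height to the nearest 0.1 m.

λ = atan2(Y, X) = 1.08809998°; p = √(X²+Y²) = 4307026.0 m.
Bowring's method on WGS84 (a = 6378137 m, b = 6356752.314 m) gives φ = 47.64169973°, h = 2650.901 m.

lat 47.6417°, lon 1.0881°, h 2650.9 m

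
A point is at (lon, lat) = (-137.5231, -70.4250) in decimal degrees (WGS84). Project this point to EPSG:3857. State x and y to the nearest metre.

Web Mercator is spherical with R = a = 6378137 m.
x = R·λ = 6378137 × -2.400230893 = -15309001.464 m.
y = R·ln tan(π/4 + φ/2) = 6378137 × -1.757327168 = -11208473.431 m.

x -15309001 m, y -11208473 m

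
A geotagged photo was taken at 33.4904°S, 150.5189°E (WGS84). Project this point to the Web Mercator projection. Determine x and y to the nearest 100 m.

x 16755700 m, y -3960600 m

Web Mercator is spherical with R = a = 6378137 m.
x = R·λ = 6378137 × 2.627050391 = 16755687.303 m.
y = R·ln tan(π/4 + φ/2) = 6378137 × -0.620961691 = -3960578.738 m.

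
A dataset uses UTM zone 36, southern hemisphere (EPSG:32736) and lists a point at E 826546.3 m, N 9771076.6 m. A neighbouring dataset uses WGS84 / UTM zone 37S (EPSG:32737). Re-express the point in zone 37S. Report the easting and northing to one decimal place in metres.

UTM 36S → geographic: φ = -2.06839969°, λ = 35.93519963°.
UTM 37S (λ₀ = 39°) forward: E = 159021.853 m, N = 9771049.301 m.

E 159021.9 m, N 9771049.3 m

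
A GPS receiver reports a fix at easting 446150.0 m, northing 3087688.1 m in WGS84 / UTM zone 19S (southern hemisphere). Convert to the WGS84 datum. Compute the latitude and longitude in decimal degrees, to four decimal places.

Zone 19S: λ₀ = -69°, k₀ = 0.9996, false easting 500000 m, false northing 10000000 m.
Meridian distance M = (N − FN)/k₀ = -6915077.9 m.
Inverse transverse Mercator on WGS84 gives φ = -62.33839969°, λ = -70.03969961°.

lat -62.3384°, lon -70.0397°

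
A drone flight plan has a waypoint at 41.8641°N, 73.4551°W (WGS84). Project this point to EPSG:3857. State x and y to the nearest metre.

x -8176984 m, y 5140644 m

Web Mercator is spherical with R = a = 6378137 m.
x = R·λ = 6378137 × -1.282033347 = -8176984.328 m.
y = R·ln tan(π/4 + φ/2) = 6378137 × 0.805978920 = 5140643.971 m.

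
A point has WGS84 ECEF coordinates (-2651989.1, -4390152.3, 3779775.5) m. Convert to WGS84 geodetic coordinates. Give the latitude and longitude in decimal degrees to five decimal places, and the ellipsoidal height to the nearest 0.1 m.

lat 36.57210°, lon -121.13520°, h 692.1 m

λ = atan2(Y, X) = -121.13519968°; p = √(X²+Y²) = 5128984.6 m.
Bowring's method on WGS84 (a = 6378137 m, b = 6356752.314 m) gives φ = 36.57210015°, h = 692.117 m.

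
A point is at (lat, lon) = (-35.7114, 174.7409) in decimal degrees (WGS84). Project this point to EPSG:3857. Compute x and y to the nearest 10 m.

Web Mercator is spherical with R = a = 6378137 m.
x = R·λ = 6378137 × 3.049804043 = 19452068.009 m.
y = R·ln tan(π/4 + φ/2) = 6378137 × -0.668060717 = -4260982.776 m.

x 19452070 m, y -4260980 m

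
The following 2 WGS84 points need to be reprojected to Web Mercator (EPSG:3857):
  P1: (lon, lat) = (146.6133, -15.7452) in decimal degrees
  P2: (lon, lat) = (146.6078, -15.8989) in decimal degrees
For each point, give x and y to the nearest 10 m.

Web Mercator: x = R·λ, y = R·ln tan(π/4+φ/2), R = 6378137 m.
P1 (-15.7452°, 146.6133°) → (16320917.900, -1775234.199) m.
P2 (-15.8989°, 146.6078°) → (16320305.642, -1793017.775) m.

P1: x 16320920 m, y -1775230 m; P2: x 16320310 m, y -1793020 m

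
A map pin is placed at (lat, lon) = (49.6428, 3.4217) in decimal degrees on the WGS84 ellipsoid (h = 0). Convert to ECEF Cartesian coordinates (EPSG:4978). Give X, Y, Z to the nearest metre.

X 4130842 m, Y 246987 m, Z 4837157 m

WGS84: a = 6378137 m, e² = 0.006694380; N(φ) = a/√(1−e²sin²φ) = 6390570.057 m.
X = (N+h)·cosφ·cosλ = 4130841.851 m; Y = (N+h)·cosφ·sinλ = 246987.284 m; Z = (N(1−e²)+h)·sinφ = 4837156.517 m.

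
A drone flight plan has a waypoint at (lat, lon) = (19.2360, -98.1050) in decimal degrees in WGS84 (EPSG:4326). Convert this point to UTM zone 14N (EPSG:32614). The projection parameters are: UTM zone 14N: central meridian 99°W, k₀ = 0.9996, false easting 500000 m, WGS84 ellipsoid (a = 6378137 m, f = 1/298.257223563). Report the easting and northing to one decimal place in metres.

E 594068.1 m, N 2127182.7 m

Zone 14 central meridian λ₀ = 6×14 − 183 = -99°; Δλ = +0.8950°.
Transverse Mercator on WGS84 with k₀ = 0.9996 gives E = 594068.074 m, N = 2127182.735 m.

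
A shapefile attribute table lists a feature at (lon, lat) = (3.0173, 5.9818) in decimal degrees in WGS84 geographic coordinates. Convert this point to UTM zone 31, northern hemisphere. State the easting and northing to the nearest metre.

E 501915 m, N 661193 m

Zone 31 central meridian λ₀ = 6×31 − 183 = 3°; Δλ = +0.0173°.
Transverse Mercator on WGS84 with k₀ = 0.9996 gives E = 501914.645 m, N = 661192.731 m.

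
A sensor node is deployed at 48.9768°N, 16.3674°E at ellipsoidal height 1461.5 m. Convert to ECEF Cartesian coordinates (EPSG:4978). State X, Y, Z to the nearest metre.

WGS84: a = 6378137 m, e² = 0.006694380; N(φ) = a/√(1−e²sin²φ) = 6390323.286 m.
X = (N+h)·cosφ·cosλ = 4025322.628 m; Y = (N+h)·cosφ·sinλ = 1182228.584 m; Z = (N(1−e²)+h)·sinφ = 4789968.301 m.

X 4025323 m, Y 1182229 m, Z 4789968 m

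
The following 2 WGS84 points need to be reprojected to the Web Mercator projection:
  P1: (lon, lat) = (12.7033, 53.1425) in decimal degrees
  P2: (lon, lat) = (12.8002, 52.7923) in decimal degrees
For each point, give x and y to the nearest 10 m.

Web Mercator: x = R·λ, y = R·ln tan(π/4+φ/2), R = 6378137 m.
P1 (53.1425°, 12.7033°) → (1414124.887, 7009400.185) m.
P2 (52.7923°, 12.8002°) → (1424911.746, 6944671.072) m.

P1: x 1414120 m, y 7009400 m; P2: x 1424910 m, y 6944670 m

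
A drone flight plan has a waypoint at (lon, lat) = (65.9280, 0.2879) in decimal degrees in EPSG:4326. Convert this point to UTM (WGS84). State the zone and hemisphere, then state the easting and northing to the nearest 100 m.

Zone 41N: E 826000 m, N 31900 m

Longitude 65.9280° lies in the 6° band [60°, 66°), giving zone 41; latitude is north of the equator, so 41N.
Zone 41 central meridian λ₀ = 6×41 − 183 = 63°; Δλ = +2.9280°.
Transverse Mercator on WGS84 with k₀ = 0.9996 gives E = 825951.860 m, N = 31863.480 m.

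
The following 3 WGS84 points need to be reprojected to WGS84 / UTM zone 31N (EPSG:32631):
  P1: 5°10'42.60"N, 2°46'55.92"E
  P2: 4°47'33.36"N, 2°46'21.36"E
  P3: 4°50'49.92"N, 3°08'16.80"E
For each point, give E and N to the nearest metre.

UTM zone 31N: λ₀ = 3°, k₀ = 0.9996.
P1 (5.1785°, 2.7822°) → (475862.519, 572399.610) m.
P2 (4.7926°, 2.7726°) → (474783.890, 529742.869) m.
P3 (4.8472°, 3.1380°) → (515301.406, 535775.613) m.

P1: E 475863 m, N 572400 m; P2: E 474784 m, N 529743 m; P3: E 515301 m, N 535776 m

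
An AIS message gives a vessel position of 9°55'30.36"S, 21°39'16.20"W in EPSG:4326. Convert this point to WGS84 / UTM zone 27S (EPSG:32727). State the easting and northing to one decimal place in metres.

E 428251.9 m, N 8902798.1 m

Zone 27 central meridian λ₀ = 6×27 − 183 = -21°; Δλ = -0.6545°.
Transverse Mercator on WGS84 with k₀ = 0.9996 gives E = 428251.896 m, N = 8902798.063 m.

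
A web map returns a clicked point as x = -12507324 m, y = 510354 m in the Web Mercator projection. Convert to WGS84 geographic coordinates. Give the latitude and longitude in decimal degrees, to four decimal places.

lat 4.5797°, lon -112.3552°

R = 6378137 m. λ = x/R = -112.35520313°.
φ = 2·arctan(exp(y/R)) − 90° = 2·arctan(1.08330) − 90° = 4.57970360°.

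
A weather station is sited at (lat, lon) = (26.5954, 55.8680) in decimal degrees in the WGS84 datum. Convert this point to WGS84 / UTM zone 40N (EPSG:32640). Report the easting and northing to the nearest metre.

Zone 40 central meridian λ₀ = 6×40 − 183 = 57°; Δλ = -1.1320°.
Transverse Mercator on WGS84 with k₀ = 0.9996 gives E = 387284.828 m, N = 2942121.880 m.

E 387285 m, N 2942122 m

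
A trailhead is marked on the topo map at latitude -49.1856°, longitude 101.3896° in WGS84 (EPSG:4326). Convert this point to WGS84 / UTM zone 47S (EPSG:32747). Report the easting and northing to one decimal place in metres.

E 674123.7 m, N 4549162.8 m

Zone 47 central meridian λ₀ = 6×47 − 183 = 99°; Δλ = +2.3896°.
Transverse Mercator on WGS84 with k₀ = 0.9996 gives E = 674123.726 m, N = 4549162.792 m.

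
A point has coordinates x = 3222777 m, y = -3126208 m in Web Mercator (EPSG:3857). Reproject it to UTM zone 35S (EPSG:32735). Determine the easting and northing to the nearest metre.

Web Mercator inverse (R = 6378137 m) → φ = -27.02189895°, λ = 28.95069836°.
UTM 35S forward: E = 693523.510 m, N = 7009642.135 m.

E 693524 m, N 7009642 m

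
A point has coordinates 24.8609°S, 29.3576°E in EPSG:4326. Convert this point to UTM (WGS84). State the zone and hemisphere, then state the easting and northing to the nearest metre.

Zone 35S: E 738216 m, N 7248393 m

Longitude 29.3576° lies in the 6° band [24°, 30°), giving zone 35; latitude is south of the equator, so 35S.
Zone 35 central meridian λ₀ = 6×35 − 183 = 27°; Δλ = +2.3576°.
Transverse Mercator on WGS84 with k₀ = 0.9996 gives E = 738215.640 m, N = 7248393.198 m.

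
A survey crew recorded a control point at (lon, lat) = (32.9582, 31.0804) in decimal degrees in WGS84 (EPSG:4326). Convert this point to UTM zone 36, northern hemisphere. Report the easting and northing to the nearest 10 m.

Zone 36 central meridian λ₀ = 6×36 − 183 = 33°; Δλ = -0.0418°.
Transverse Mercator on WGS84 with k₀ = 0.9996 gives E = 496012.870 m, N = 3438513.080 m.

E 496010 m, N 3438510 m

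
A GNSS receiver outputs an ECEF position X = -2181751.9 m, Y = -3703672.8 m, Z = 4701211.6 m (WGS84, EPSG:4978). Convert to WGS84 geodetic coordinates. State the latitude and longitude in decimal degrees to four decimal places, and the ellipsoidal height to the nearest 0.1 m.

λ = atan2(Y, X) = -120.50139994°; p = √(X²+Y²) = 4298515.3 m.
Bowring's method on WGS84 (a = 6378137 m, b = 6356752.314 m) gives φ = 47.75349969°, h = 3672.313 m.

lat 47.7535°, lon -120.5014°, h 3672.3 m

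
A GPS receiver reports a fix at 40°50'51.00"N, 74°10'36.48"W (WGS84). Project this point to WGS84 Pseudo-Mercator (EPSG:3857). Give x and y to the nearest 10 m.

x -8257320 m, y 4989870 m

Web Mercator is spherical with R = a = 6378137 m.
x = R·λ = 6378137 × -1.294629389 = -8257323.605 m.
y = R·ln tan(π/4 + φ/2) = 6378137 × 0.782340345 = 4989873.904 m.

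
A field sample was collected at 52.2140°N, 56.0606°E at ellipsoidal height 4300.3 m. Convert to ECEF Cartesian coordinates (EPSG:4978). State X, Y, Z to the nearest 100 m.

WGS84: a = 6378137 m, e² = 0.006694380; N(φ) = a/√(1−e²sin²φ) = 6391513.051 m.
X = (N+h)·cosφ·cosλ = 2187930.052 m; Y = (N+h)·cosφ·sinλ = 3251151.806 m; Z = (N(1−e²)+h)·sinφ = 5020826.732 m.

X 2187900 m, Y 3251200 m, Z 5020800 m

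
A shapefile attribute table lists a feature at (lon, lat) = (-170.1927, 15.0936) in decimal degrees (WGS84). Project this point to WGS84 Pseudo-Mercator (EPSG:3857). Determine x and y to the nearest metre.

x -18945765 m, y 1699990 m

Web Mercator is spherical with R = a = 6378137 m.
x = R·λ = 6378137 × -2.970422978 = -18945764.701 m.
y = R·ln tan(π/4 + φ/2) = 6378137 × 0.266533875 = 1699989.571 m.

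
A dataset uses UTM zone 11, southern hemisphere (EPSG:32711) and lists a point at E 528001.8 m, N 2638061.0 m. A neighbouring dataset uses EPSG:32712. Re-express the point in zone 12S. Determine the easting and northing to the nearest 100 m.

UTM 11S → geographic: φ = -66.37579998°, λ = -116.37380111°.
UTM 12S (λ₀ = -111°) forward: E = 259935.280 m, N = 2627876.777 m.

E 259900 m, N 2627900 m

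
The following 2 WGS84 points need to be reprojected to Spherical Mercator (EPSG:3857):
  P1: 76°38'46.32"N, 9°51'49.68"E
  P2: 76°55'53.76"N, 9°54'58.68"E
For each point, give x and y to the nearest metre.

P1: x 1098033 m, y 13681308 m; P2: x 1103877 m, y 13820329 m

Web Mercator: x = R·λ, y = R·ln tan(π/4+φ/2), R = 6378137 m.
P1 (76.6462°, 9.8638°) → (1098033.193, 13681308.236) m.
P2 (76.9316°, 9.9163°) → (1103877.467, 13820329.327) m.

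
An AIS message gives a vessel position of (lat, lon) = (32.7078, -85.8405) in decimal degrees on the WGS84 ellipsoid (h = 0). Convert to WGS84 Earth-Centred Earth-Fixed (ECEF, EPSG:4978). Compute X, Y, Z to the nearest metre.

WGS84: a = 6378137 m, e² = 0.006694380; N(φ) = a/√(1−e²sin²φ) = 6384379.659 m.
X = (N+h)·cosφ·cosλ = 389652.421 m; Y = (N+h)·cosφ·sinλ = -5357904.716 m; Z = (N(1−e²)+h)·sinφ = 3426736.196 m.

X 389652 m, Y -5357905 m, Z 3426736 m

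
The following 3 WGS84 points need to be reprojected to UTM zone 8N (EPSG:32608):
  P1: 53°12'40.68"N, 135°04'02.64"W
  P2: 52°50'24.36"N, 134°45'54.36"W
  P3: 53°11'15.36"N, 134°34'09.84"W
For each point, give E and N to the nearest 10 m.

UTM zone 8N: λ₀ = -135°, k₀ = 0.9996.
P1 (53.2113°, -135.0674°) → (495498.875, 5895778.451) m.
P2 (52.8401°, -134.7651°) → (515822.393, 5854509.060) m.
P3 (53.1876°, -134.5694°) → (528772.237, 5893226.371) m.

P1: E 495500 m, N 5895780 m; P2: E 515820 m, N 5854510 m; P3: E 528770 m, N 5893230 m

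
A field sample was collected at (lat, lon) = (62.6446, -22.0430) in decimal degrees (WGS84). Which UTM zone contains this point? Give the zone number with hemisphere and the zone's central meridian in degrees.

Zone 27N, central meridian -21°

UTM zone = ⌊(λ + 180)/6⌋ + 1; -22.0430° ∈ [-24°, -18°) → zone 27.
Hemisphere: N (φ ≥ 0).
Central meridian λ₀ = 6×27 − 183 = -21°.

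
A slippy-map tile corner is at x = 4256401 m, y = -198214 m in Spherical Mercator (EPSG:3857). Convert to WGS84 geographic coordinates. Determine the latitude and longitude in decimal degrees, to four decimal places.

R = 6378137 m. λ = x/R = 38.23590074°.
φ = 2·arctan(exp(y/R)) − 90° = 2·arctan(0.96940) − 90° = -1.78030012°.

lat -1.7803°, lon 38.2359°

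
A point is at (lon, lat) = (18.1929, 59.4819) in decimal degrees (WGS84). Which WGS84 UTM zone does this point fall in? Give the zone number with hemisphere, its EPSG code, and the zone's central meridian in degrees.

Zone 34N (EPSG:32634), central meridian 21°

UTM zone = ⌊(λ + 180)/6⌋ + 1; 18.1929° ∈ [18°, 24°) → zone 34.
Hemisphere: N (φ ≥ 0).
Central meridian λ₀ = 6×34 − 183 = 21°.
EPSG code: 32634.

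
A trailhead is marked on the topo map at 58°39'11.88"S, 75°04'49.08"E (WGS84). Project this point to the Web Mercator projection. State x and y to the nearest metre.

Web Mercator is spherical with R = a = 6378137 m.
x = R·λ = 6378137 × 1.310398438 = 8357900.765 m.
y = R·ln tan(π/4 + φ/2) = 6378137 × -1.270876758 = -8105826.070 m.

x 8357901 m, y -8105826 m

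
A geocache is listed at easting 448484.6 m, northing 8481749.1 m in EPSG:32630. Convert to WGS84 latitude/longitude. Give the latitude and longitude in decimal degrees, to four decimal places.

Zone 30N: λ₀ = -3°, k₀ = 0.9996, false easting 500000 m.
Meridian distance M = (N − FN)/k₀ = 8485143.2 m.
Inverse transverse Mercator on WGS84 gives φ = 76.40960018°, λ = -4.96430092°.

lat 76.4096°, lon -4.9643°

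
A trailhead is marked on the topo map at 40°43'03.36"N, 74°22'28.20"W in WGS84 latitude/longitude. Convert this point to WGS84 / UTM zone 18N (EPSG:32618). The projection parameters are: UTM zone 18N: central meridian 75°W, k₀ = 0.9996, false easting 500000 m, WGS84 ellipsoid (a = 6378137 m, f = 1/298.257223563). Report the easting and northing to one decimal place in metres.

E 552829.6 m, N 4507596.9 m

Zone 18 central meridian λ₀ = 6×18 − 183 = -75°; Δλ = +0.6255°.
Transverse Mercator on WGS84 with k₀ = 0.9996 gives E = 552829.552 m, N = 4507596.871 m.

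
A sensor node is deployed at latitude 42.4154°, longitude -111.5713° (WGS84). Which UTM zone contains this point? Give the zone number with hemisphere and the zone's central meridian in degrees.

Zone 12N, central meridian -111°

UTM zone = ⌊(λ + 180)/6⌋ + 1; -111.5713° ∈ [-114°, -108°) → zone 12.
Hemisphere: N (φ ≥ 0).
Central meridian λ₀ = 6×12 − 183 = -111°.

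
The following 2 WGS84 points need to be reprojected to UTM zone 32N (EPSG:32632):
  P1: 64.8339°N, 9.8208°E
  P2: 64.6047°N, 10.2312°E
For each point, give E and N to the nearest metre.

UTM zone 32N: λ₀ = 9°, k₀ = 0.9996.
P1 (64.8339°, 9.8208°) → (538945.515, 7190195.761) m.
P2 (64.6047°, 10.2312°) → (558912.993, 7164972.204) m.

P1: E 538946 m, N 7190196 m; P2: E 558913 m, N 7164972 m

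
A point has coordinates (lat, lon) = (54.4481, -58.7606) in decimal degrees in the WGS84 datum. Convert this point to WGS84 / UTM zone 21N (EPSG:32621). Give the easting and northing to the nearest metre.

E 385842 m, N 6034807 m

Zone 21 central meridian λ₀ = 6×21 − 183 = -57°; Δλ = -1.7606°.
Transverse Mercator on WGS84 with k₀ = 0.9996 gives E = 385842.236 m, N = 6034806.522 m.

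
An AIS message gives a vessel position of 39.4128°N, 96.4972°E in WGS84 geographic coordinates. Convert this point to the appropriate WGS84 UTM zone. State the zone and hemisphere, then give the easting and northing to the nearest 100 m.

Zone 47N: E 284500 m, N 4365600 m

Longitude 96.4972° lies in the 6° band [96°, 102°), giving zone 47; latitude is north of the equator, so 47N.
Zone 47 central meridian λ₀ = 6×47 − 183 = 99°; Δλ = -2.5028°.
Transverse Mercator on WGS84 with k₀ = 0.9996 gives E = 284529.655 m, N = 4365576.037 m.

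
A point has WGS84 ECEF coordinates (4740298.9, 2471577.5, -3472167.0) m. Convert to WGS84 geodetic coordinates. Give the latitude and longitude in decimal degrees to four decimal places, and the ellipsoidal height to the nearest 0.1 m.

lat -33.1795°, lon 27.5374°, h 2794.6 m

λ = atan2(Y, X) = 27.53739991°; p = √(X²+Y²) = 5345945.1 m.
Bowring's method on WGS84 (a = 6378137 m, b = 6356752.314 m) gives φ = -33.17950051°, h = 2794.583 m.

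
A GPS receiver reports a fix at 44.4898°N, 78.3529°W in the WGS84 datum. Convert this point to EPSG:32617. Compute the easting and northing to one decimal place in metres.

Zone 17 central meridian λ₀ = 6×17 − 183 = -81°; Δλ = +2.6471°.
Transverse Mercator on WGS84 with k₀ = 0.9996 gives E = 710476.620 m, N = 4929684.676 m.

E 710476.6 m, N 4929684.7 m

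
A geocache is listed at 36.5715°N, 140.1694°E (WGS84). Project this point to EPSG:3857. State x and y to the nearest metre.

Web Mercator is spherical with R = a = 6378137 m.
x = R·λ = 6378137 × 2.446417541 = 15603586.233 m.
y = R·ln tan(π/4 + φ/2) = 6378137 × 0.686649806 = 4379546.531 m.

x 15603586 m, y 4379547 m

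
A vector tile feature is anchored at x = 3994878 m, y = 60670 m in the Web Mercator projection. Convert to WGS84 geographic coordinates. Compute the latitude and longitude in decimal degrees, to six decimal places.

R = 6378137 m. λ = x/R = 35.88659966°.
φ = 2·arctan(exp(y/R)) − 90° = 2·arctan(1.00956) − 90° = 0.54499966°.

lat 0.545000°, lon 35.886600°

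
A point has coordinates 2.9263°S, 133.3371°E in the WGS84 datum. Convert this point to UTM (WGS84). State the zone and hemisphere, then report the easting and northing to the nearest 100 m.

Zone 53S: E 315200 m, N 9676400 m

Longitude 133.3371° lies in the 6° band [132°, 138°), giving zone 53; latitude is south of the equator, so 53S.
Zone 53 central meridian λ₀ = 6×53 − 183 = 135°; Δλ = -1.6629°.
Transverse Mercator on WGS84 with k₀ = 0.9996 gives E = 315174.549 m, N = 9676416.149 m.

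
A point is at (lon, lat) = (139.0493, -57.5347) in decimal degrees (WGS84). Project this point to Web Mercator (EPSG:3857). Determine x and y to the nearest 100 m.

x 15478900 m, y -7870200 m

Web Mercator is spherical with R = a = 6378137 m.
x = R·λ = 6378137 × 2.426868108 = 15478897.271 m.
y = R·ln tan(π/4 + φ/2) = 6378137 × -1.233934171 = -7870201.190 m.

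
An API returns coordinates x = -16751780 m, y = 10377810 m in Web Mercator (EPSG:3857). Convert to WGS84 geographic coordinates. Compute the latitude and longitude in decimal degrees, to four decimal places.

lat 67.7660°, lon -150.4838°

R = 6378137 m. λ = x/R = -150.48380010°.
φ = 2·arctan(exp(y/R)) − 90° = 2·arctan(5.08905) − 90° = 67.76600030°.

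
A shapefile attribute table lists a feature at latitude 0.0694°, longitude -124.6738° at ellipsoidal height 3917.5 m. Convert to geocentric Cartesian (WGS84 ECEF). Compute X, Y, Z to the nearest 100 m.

X -3630800 m, Y -5248600 m, Z 7700 m

WGS84: a = 6378137 m, e² = 0.006694380; N(φ) = a/√(1−e²sin²φ) = 6378137.031 m.
X = (N+h)·cosφ·cosλ = -3630770.605 m; Y = (N+h)·cosφ·sinλ = -5248625.067 m; Z = (N(1−e²)+h)·sinφ = 7678.598 m.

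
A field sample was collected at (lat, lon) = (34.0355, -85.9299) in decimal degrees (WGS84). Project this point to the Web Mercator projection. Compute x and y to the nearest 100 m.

Web Mercator is spherical with R = a = 6378137 m.
x = R·λ = 6378137 × -1.499759681 = -9565672.712 m.
y = R·ln tan(π/4 + φ/2) = 6378137 × 0.632405639 = 4033569.805 m.

x -9565700 m, y 4033600 m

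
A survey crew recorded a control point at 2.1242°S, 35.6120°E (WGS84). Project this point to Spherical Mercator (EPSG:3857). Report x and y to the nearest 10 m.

x 3964310 m, y -236520 m

Web Mercator is spherical with R = a = 6378137 m.
x = R·λ = 6378137 × 0.621546653 = 3964309.706 m.
y = R·ln tan(π/4 + φ/2) = 6378137 × -0.037082780 = -236519.051 m.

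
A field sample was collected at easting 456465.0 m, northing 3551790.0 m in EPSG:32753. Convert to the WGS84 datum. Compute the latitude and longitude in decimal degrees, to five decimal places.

Zone 53S: λ₀ = 135°, k₀ = 0.9996, false easting 500000 m, false northing 10000000 m.
Meridian distance M = (N − FN)/k₀ = -6450790.3 m.
Inverse transverse Mercator on WGS84 gives φ = -58.17300043°, λ = 134.25989997°.

lat -58.17300°, lon 134.25990°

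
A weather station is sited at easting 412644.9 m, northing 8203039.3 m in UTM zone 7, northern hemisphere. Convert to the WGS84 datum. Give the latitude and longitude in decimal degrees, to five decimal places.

Zone 7N: λ₀ = -141°, k₀ = 0.9996, false easting 500000 m.
Meridian distance M = (N − FN)/k₀ = 8206321.8 m.
Inverse transverse Mercator on WGS84 gives φ = 73.90080009°, λ = -143.82320030°.

lat 73.90080°, lon -143.82320°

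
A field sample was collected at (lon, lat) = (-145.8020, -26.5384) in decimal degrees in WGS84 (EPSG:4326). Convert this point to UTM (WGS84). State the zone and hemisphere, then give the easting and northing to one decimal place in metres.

Longitude -145.8020° lies in the 6° band [-150°, -144°), giving zone 6; latitude is south of the equator, so 6S.
Zone 6 central meridian λ₀ = 6×6 − 183 = -147°; Δλ = +1.1980°.
Transverse Mercator on WGS84 with k₀ = 0.9996 gives E = 619346.518 m, N = 7064132.007 m.

Zone 6S: E 619346.5 m, N 7064132.0 m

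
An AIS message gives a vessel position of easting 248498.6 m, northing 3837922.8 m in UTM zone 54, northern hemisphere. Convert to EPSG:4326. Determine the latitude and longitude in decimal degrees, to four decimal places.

lat 34.6524°, lon 138.2558°

Zone 54N: λ₀ = 141°, k₀ = 0.9996, false easting 500000 m.
Meridian distance M = (N − FN)/k₀ = 3839458.6 m.
Inverse transverse Mercator on WGS84 gives φ = 34.65240011°, λ = 138.25579983°.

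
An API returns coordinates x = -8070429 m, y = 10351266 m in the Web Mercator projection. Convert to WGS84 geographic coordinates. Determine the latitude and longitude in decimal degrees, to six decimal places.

lat 67.675600°, lon -72.497897°

R = 6378137 m. λ = x/R = -72.49789720°.
φ = 2·arctan(exp(y/R)) − 90° = 2·arctan(5.06791) − 90° = 67.67559964°.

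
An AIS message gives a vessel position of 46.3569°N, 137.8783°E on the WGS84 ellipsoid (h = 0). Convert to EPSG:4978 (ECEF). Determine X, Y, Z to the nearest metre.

WGS84: a = 6378137 m, e² = 0.006694380; N(φ) = a/√(1−e²sin²φ) = 6389346.301 m.
X = (N+h)·cosφ·cosλ = -3270769.031 m; Y = (N+h)·cosφ·sinλ = 2957617.505 m; Z = (N(1−e²)+h)·sinφ = 4592716.378 m.

X -3270769 m, Y 2957618 m, Z 4592716 m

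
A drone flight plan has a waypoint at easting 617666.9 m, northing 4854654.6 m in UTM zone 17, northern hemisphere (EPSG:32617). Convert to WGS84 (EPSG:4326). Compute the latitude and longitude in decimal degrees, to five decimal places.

Zone 17N: λ₀ = -81°, k₀ = 0.9996, false easting 500000 m.
Meridian distance M = (N − FN)/k₀ = 4856597.2 m.
Inverse transverse Mercator on WGS84 gives φ = 43.83560039°, λ = -79.53639994°.

lat 43.83560°, lon -79.53640°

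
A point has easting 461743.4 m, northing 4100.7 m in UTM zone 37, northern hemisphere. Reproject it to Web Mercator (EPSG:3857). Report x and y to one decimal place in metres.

x 4303188.5 m, y 4129.9 m

Unproject from UTM 37N (λ₀ = 39°) → φ = 0.03709965°, λ = 38.65619960°.
Web Mercator (R = 6378137 m): x = 4303188.455 m, y = 4129.914 m.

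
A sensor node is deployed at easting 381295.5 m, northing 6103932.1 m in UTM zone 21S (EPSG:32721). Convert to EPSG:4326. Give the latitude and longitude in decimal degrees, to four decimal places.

lat -35.2006°, lon -58.3040°

Zone 21S: λ₀ = -57°, k₀ = 0.9996, false easting 500000 m, false northing 10000000 m.
Meridian distance M = (N − FN)/k₀ = -3897627.0 m.
Inverse transverse Mercator on WGS84 gives φ = -35.20059957°, λ = -58.30400003°.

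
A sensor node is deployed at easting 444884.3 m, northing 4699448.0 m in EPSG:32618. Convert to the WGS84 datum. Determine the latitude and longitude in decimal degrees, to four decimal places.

Zone 18N: λ₀ = -75°, k₀ = 0.9996, false easting 500000 m.
Meridian distance M = (N − FN)/k₀ = 4701328.5 m.
Inverse transverse Mercator on WGS84 gives φ = 42.44540038°, λ = -75.67019950°.

lat 42.4454°, lon -75.6702°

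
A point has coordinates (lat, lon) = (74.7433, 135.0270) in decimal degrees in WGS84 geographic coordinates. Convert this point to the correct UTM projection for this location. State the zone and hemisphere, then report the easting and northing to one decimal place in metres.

Longitude 135.0270° lies in the 6° band [132°, 138°), giving zone 53; latitude is north of the equator, so 53N.
Zone 53 central meridian λ₀ = 6×53 − 183 = 135°; Δλ = +0.0270°.
Transverse Mercator on WGS84 with k₀ = 0.9996 gives E = 500793.071 m, N = 8294966.340 m.

Zone 53N: E 500793.1 m, N 8294966.3 m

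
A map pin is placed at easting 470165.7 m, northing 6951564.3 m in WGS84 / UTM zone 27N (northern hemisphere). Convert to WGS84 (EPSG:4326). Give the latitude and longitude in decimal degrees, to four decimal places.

Zone 27N: λ₀ = -21°, k₀ = 0.9996, false easting 500000 m.
Meridian distance M = (N − FN)/k₀ = 6954346.0 m.
Inverse transverse Mercator on WGS84 gives φ = 62.69339965°, λ = -21.58290000°.

lat 62.6934°, lon -21.5829°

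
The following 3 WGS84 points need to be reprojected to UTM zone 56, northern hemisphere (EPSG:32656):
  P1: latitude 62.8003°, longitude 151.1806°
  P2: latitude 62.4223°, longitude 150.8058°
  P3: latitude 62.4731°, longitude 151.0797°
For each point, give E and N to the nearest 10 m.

P1: E 407220 m, N 6964650 m; P2: E 386680 m, N 6923150 m; P3: E 400990 m, N 6928360 m

UTM zone 56N: λ₀ = 153°, k₀ = 0.9996.
P1 (62.8003°, 151.1806°) → (407222.856, 6964649.854) m.
P2 (62.4223°, 150.8058°) → (386683.472, 6923149.834) m.
P3 (62.4731°, 151.0797°) → (400993.609, 6928357.274) m.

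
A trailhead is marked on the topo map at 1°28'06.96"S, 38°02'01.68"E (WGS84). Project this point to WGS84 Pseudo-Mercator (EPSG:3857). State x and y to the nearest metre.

Web Mercator is spherical with R = a = 6378137 m.
x = R·λ = 6378137 × 0.663815037 = 4233903.249 m.
y = R·ln tan(π/4 + φ/2) = 6378137 × -0.025634713 = -163501.708 m.

x 4233903 m, y -163502 m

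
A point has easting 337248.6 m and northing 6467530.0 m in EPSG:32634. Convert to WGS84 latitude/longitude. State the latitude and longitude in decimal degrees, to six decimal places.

lat 58.318500°, lon 18.221399°

Zone 34N: λ₀ = 21°, k₀ = 0.9996, false easting 500000 m.
Meridian distance M = (N − FN)/k₀ = 6470118.0 m.
Inverse transverse Mercator on WGS84 gives φ = 58.31850040°, λ = 18.22139921°.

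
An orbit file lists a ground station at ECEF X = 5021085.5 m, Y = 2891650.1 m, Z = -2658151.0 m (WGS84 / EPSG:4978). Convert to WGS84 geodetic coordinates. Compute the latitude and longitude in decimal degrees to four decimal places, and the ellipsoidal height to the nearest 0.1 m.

λ = atan2(Y, X) = 29.93769978°; p = √(X²+Y²) = 5794216.1 m.
Bowring's method on WGS84 (a = 6378137 m, b = 6356752.314 m) gives φ = -24.78990007°, h = 446.1497 m.

lat -24.7899°, lon 29.9377°, h 446.1 m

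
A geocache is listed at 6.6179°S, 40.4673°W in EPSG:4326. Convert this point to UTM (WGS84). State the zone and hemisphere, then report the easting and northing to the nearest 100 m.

Longitude -40.4673° lies in the 6° band [-42°, -36°), giving zone 24; latitude is south of the equator, so 24S.
Zone 24 central meridian λ₀ = 6×24 − 183 = -39°; Δλ = -1.4673°.
Transverse Mercator on WGS84 with k₀ = 0.9996 gives E = 337789.583 m, N = 9268251.215 m.

Zone 24S: E 337800 m, N 9268300 m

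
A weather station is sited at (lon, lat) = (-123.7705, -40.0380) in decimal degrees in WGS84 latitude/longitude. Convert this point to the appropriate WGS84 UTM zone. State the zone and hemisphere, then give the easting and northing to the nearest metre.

Longitude -123.7705° lies in the 6° band [-126°, -120°), giving zone 10; latitude is south of the equator, so 10S.
Zone 10 central meridian λ₀ = 6×10 − 183 = -123°; Δλ = -0.7705°.
Transverse Mercator on WGS84 with k₀ = 0.9996 gives E = 434266.478 m, N = 5567740.803 m.

Zone 10S: E 434266 m, N 5567741 m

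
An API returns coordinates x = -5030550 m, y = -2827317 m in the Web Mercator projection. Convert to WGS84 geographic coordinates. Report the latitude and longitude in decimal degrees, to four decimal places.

R = 6378137 m. λ = x/R = -45.19019953°.
φ = 2·arctan(exp(y/R)) − 90° = 2·arctan(0.64193) − 90° = -24.60509630°.

lat -24.6051°, lon -45.1902°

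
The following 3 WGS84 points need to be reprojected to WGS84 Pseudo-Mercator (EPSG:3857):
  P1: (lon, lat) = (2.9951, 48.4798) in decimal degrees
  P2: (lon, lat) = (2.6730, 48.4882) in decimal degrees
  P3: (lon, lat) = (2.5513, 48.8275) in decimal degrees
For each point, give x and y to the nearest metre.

Web Mercator: x = R·λ, y = R·ln tan(π/4+φ/2), R = 6378137 m.
P1 (48.4798°, 2.9951°) → (333413.007, 6187050.906) m.
P2 (48.4882°, 2.6730°) → (297556.999, 6188461.652) m.
P3 (48.8275°, 2.5513°) → (284009.417, 6245642.279) m.

P1: x 333413 m, y 6187051 m; P2: x 297557 m, y 6188462 m; P3: x 284009 m, y 6245642 m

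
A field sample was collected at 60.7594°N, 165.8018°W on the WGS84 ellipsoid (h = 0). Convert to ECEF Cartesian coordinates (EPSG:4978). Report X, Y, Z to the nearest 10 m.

X -3028140 m, Y -766130 m, Z 5542300 m

WGS84: a = 6378137 m, e² = 0.006694380; N(φ) = a/√(1−e²sin²φ) = 6394454.176 m.
X = (N+h)·cosφ·cosλ = -3028135.847 m; Y = (N+h)·cosφ·sinλ = -766134.945 m; Z = (N(1−e²)+h)·sinφ = 5542295.978 m.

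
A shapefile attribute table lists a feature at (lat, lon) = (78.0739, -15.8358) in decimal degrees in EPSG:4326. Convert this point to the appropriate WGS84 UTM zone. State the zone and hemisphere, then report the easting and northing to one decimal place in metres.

Longitude -15.8358° lies in the 6° band [-18°, -12°), giving zone 28; latitude is north of the equator, so 28N.
Zone 28 central meridian λ₀ = 6×28 − 183 = -15°; Δλ = -0.8358°.
Transverse Mercator on WGS84 with k₀ = 0.9996 gives E = 480719.557 m, N = 8666754.480 m.

Zone 28N: E 480719.6 m, N 8666754.5 m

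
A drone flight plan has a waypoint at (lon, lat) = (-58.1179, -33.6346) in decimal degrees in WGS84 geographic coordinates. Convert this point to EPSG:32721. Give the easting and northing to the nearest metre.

E 396322 m, N 6277797 m

Zone 21 central meridian λ₀ = 6×21 − 183 = -57°; Δλ = -1.1179°.
Transverse Mercator on WGS84 with k₀ = 0.9996 gives E = 396321.867 m, N = 6277797.376 m.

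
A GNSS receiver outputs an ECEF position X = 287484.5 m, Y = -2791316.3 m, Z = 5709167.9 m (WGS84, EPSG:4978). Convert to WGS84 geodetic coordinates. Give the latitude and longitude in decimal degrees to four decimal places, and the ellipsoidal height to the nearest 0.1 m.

lat 63.9777°, lon -84.1197°, h 604.4 m

λ = atan2(Y, X) = -84.11970055°; p = √(X²+Y²) = 2806081.6 m.
Bowring's method on WGS84 (a = 6378137 m, b = 6356752.314 m) gives φ = 63.97769995°, h = 604.443 m.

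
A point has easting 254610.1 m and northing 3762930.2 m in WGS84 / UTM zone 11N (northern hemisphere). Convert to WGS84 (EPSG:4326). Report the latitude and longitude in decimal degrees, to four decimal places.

Zone 11N: λ₀ = -117°, k₀ = 0.9996, false easting 500000 m.
Meridian distance M = (N − FN)/k₀ = 3764436.0 m.
Inverse transverse Mercator on WGS84 gives φ = 33.97829968°, λ = -119.65619978°.

lat 33.9783°, lon -119.6562°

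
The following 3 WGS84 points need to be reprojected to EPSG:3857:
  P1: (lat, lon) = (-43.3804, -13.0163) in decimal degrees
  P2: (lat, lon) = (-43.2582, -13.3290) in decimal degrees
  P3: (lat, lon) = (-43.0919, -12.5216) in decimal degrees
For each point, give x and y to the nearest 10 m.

P1: x -1448970 m, y -5370050 m; P2: x -1483780 m, y -5351360 m; P3: x -1393900 m, y -5325970 m

Web Mercator: x = R·λ, y = R·ln tan(π/4+φ/2), R = 6378137 m.
P1 (-43.3804°, -13.0163°) → (-1448967.888, -5370053.015) m.
P2 (-43.2582°, -13.3290°) → (-1483777.493, -5351355.463) m.
P3 (-43.0919°, -12.5216°) → (-1393898.136, -5325970.442) m.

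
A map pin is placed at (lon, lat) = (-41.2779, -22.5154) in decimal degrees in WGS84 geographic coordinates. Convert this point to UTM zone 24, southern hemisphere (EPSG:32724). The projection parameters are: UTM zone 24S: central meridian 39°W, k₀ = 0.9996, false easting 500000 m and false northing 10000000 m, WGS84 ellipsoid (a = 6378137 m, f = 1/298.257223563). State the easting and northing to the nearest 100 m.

Zone 24 central meridian λ₀ = 6×24 − 183 = -39°; Δλ = -2.2779°.
Transverse Mercator on WGS84 with k₀ = 0.9996 gives E = 265688.407 m, N = 7508339.442 m.

E 265700 m, N 7508300 m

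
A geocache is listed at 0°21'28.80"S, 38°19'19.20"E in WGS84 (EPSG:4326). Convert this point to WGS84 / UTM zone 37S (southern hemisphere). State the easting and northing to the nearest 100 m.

E 424600 m, N 9960400 m

Zone 37 central meridian λ₀ = 6×37 − 183 = 39°; Δλ = -0.6780°.
Transverse Mercator on WGS84 with k₀ = 0.9996 gives E = 424555.265 m, N = 9960427.449 m.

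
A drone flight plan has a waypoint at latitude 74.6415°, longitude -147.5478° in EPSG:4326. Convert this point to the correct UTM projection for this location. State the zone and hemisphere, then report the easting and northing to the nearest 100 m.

Zone 6N: E 483800 m, N 8283700 m

Longitude -147.5478° lies in the 6° band [-150°, -144°), giving zone 6; latitude is north of the equator, so 6N.
Zone 6 central meridian λ₀ = 6×6 − 183 = -147°; Δλ = -0.5478°.
Transverse Mercator on WGS84 with k₀ = 0.9996 gives E = 483804.946 m, N = 8283682.920 m.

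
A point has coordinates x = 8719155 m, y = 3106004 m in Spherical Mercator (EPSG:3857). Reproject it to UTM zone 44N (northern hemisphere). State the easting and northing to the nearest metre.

E 234264 m, N 2973744 m

Web Mercator inverse (R = 6378137 m) → φ = 26.86010049°, λ = 78.32550201°.
UTM 44N forward: E = 234264.094 m, N = 2973743.773 m.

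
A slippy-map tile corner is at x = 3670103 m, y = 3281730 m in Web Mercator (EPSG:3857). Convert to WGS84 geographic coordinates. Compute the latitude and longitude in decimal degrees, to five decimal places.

R = 6378137 m. λ = x/R = 32.96909619°.
φ = 2·arctan(exp(y/R)) − 90° = 2·arctan(1.67285) − 90° = 28.25949705°.

lat 28.25950°, lon 32.96910°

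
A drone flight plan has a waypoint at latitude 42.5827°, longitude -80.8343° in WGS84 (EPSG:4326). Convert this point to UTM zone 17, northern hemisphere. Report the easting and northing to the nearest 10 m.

Zone 17 central meridian λ₀ = 6×17 − 183 = -81°; Δλ = +0.1657°.
Transverse Mercator on WGS84 with k₀ = 0.9996 gives E = 513596.974 m, N = 4714489.340 m.

E 513600 m, N 4714490 m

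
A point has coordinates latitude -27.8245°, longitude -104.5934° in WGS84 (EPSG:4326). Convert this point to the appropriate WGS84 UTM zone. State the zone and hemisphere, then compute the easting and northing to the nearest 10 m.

Longitude -104.5934° lies in the 6° band [-108°, -102°), giving zone 13; latitude is south of the equator, so 13S.
Zone 13 central meridian λ₀ = 6×13 − 183 = -105°; Δλ = +0.4066°.
Transverse Mercator on WGS84 with k₀ = 0.9996 gives E = 540042.711 m, N = 6922172.096 m.

Zone 13S: E 540040 m, N 6922170 m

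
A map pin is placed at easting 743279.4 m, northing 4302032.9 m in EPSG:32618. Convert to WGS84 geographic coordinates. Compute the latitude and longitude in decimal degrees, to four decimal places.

Zone 18N: λ₀ = -75°, k₀ = 0.9996, false easting 500000 m.
Meridian distance M = (N − FN)/k₀ = 4303754.4 m.
Inverse transverse Mercator on WGS84 gives φ = 38.83349970°, λ = -72.19730001°.

lat 38.8335°, lon -72.1973°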